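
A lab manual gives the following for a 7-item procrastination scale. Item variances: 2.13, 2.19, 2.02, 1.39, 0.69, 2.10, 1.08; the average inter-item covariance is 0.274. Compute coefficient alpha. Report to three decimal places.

α = 0.581

Σσ²ᵢ = 2.13 + 2.19 + 2.02 + 1.39 + 0.69 + 2.10 + 1.08 = 11.60
Sum of the 21 distinct covariances = 21 × 0.274 = 5.754
total variance = Σσ²ᵢ + 2·Σcov = 11.60 + 2 × 5.754 = 23.108
α = (7/6)·(1 − 11.60/23.108) = 0.581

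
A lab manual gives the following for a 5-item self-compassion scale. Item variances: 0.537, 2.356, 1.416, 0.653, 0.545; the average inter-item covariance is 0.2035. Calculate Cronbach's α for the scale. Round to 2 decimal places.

Σσᵢ² = 0.537 + 2.356 + 1.416 + 0.653 + 0.545 = 5.507
Sum of the 10 distinct covariances = 10 × 0.2035 = 2.0350
Var(T) = Σσᵢ² + 2·Σcov = 5.507 + 2 × 2.0350 = 9.5770
α = (5/4)·(1 − 5.507/9.5770) = 0.53

Cronbach's α = 0.53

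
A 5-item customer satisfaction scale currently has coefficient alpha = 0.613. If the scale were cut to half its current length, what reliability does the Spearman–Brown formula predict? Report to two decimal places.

predicted reliability = 0.44

Length factor m = 1/2
α' = m·α / (1 − (1−m)·α)
   = 1/2 × 0.613 / (1 − (1 − 1/2) × 0.613)
   = 0.3065 / 0.6935 = 0.44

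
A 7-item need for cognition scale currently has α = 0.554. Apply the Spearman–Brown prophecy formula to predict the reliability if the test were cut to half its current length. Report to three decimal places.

Length factor m = 1/2
α' = m·α / (1 − (1−m)·α)
   = 1/2 × 0.554 / (1 − (1 − 1/2) × 0.554)
   = 0.2770 / 0.7230 = 0.383

predicted reliability = 0.383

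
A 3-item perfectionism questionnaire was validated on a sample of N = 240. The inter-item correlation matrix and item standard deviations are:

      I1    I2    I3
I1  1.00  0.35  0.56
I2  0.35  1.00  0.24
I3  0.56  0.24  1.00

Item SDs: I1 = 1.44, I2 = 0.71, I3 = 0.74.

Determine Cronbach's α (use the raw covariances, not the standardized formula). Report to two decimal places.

Σσ²ᵢ = 1.44² + 0.71² + 0.74² = 3.1253
Covariances σ_ij = r_ij · s_i · s_j:
  σ(I1,I2) = 0.35 × 1.44 × 0.71 = 0.3578
  σ(I1,I3) = 0.56 × 1.44 × 0.74 = 0.5967
  σ(I2,I3) = 0.24 × 0.71 × 0.74 = 0.1261
σ²_T = Σσ²ᵢ + 2·Σσ_ij = 3.1253 + 2 × 1.0806 = 5.2865
α = (3/2)·(1 − 3.1253/5.2865) = 0.61

α = 0.61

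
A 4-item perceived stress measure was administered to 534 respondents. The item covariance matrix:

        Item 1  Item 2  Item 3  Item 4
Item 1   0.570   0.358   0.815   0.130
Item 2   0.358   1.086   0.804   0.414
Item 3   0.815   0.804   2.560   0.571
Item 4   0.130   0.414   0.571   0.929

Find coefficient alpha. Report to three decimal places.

sum of item variances = 0.570 + 1.086 + 2.560 + 0.929 = 5.145
Σ_{i<j} σ_ij = 3.092
σ²_T = 5.145 + 2 × 3.092 = 11.329
α = (k/(k−1))·(1 − sum of item variances/σ²_T) = (4/3)·(1 − 5.145/11.329) = 0.728

α = 0.728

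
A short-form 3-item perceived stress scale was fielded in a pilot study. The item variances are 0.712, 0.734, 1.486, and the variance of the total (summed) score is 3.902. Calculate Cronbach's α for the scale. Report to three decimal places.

α = 0.373

sum of item variances = 0.712 + 0.734 + 1.486 = 2.932
α = (k/(k−1))·(1 − sum of item variances/Var(T)) = (3/2)·(1 − 2.932/3.902) = 0.373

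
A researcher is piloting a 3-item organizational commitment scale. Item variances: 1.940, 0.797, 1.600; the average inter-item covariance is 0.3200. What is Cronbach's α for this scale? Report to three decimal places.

α = 0.460

sum of item variances = 1.940 + 0.797 + 1.600 = 4.337
Sum of the 3 distinct covariances = 3 × 0.3200 = 0.9600
Var(T) = sum of item variances + 2·Σcov = 4.337 + 2 × 0.9600 = 6.2570
α = (3/2)·(1 − 4.337/6.2570) = 0.460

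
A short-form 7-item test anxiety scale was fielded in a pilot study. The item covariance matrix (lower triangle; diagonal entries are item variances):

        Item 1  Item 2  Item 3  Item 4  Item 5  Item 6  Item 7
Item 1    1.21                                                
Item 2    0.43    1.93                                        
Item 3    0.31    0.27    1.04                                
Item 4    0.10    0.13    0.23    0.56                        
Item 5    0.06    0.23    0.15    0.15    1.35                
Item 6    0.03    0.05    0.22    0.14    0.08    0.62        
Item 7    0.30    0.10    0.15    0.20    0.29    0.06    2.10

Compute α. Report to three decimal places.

α = 0.531

ΣVar(i) = 1.21 + 1.93 + 1.04 + 0.56 + 1.35 + 0.62 + 2.10 = 8.81
Σ_{i<j} σ_ij = 3.68
σ²_T = 8.81 + 2 × 3.68 = 16.17
α = (k/(k−1))·(1 − ΣVar(i)/σ²_T) = (7/6)·(1 − 8.81/16.17) = 0.531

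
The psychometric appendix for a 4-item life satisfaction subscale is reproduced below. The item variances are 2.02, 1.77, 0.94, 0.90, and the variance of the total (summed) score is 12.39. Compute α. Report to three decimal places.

Σσᵢ² = 2.02 + 1.77 + 0.94 + 0.90 = 5.63
α = (k/(k−1))·(1 − Σσᵢ²/σ²_T) = (4/3)·(1 − 5.63/12.39) = 0.727

α = 0.727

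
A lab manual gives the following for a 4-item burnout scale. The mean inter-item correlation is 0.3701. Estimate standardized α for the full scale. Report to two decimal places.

α = 0.70

Standardized α = k·r̄ / (1 + (k−1)·r̄) = 4 × 0.3701 / (1 + 3 × 0.3701)
  = 1.4804 / 2.1103 = 0.70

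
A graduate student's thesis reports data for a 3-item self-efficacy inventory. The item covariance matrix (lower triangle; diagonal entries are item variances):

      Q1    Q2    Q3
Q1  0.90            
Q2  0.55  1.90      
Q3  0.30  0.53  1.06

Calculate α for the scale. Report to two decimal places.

α = 0.63

Σσᵢ² = 0.90 + 1.90 + 1.06 = 3.86
Sum of off-diagonal covariances = 1.38
σ²_total = 3.86 + 2 × 1.38 = 6.62
α = (k/(k−1))·(1 − Σσᵢ²/σ²_total) = (3/2)·(1 − 3.86/6.62) = 0.63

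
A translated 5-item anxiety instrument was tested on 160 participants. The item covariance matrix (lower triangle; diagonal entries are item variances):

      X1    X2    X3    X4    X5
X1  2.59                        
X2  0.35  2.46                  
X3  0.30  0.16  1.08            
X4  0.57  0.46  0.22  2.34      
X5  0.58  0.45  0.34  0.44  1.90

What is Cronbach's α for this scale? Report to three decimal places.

Σσ²ᵢ = 2.59 + 2.46 + 1.08 + 2.34 + 1.90 = 10.37
Sum of off-diagonal covariances = 3.87
σ²_total = 10.37 + 2 × 3.87 = 18.11
α = (k/(k−1))·(1 − Σσ²ᵢ/σ²_total) = (5/4)·(1 − 10.37/18.11) = 0.534

α = 0.534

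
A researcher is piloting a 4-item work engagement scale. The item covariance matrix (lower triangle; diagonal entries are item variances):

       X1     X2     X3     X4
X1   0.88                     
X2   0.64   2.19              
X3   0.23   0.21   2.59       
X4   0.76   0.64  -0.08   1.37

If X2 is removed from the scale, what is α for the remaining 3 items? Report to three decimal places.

Remaining items: X1, X3, X4 (k = 3).
ΣVar(i) = 0.88 + 2.59 + 1.37 = 4.84
Var(T) = 4.84 + 2 × 0.91 = 6.66
α (item deleted) = (3/2)·(1 − 4.84/6.66) = 0.410

α = 0.410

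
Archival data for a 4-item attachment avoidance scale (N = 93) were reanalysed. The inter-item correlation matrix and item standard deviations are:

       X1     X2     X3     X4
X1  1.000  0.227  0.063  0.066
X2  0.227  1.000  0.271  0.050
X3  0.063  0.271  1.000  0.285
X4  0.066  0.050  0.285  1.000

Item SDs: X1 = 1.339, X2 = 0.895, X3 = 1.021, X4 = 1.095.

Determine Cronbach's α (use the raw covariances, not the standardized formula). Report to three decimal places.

Cronbach's α = 0.409

Σσ²ᵢ = 1.339² + 0.895² + 1.021² + 1.095² = 4.8354
Covariances σ_ij = r_ij · s_i · s_j:
  σ(X1,X2) = 0.227 × 1.339 × 0.895 = 0.2720
  σ(X1,X3) = 0.063 × 1.339 × 1.021 = 0.0861
  σ(X1,X4) = 0.066 × 1.339 × 1.095 = 0.0968
  σ(X2,X3) = 0.271 × 0.895 × 1.021 = 0.2476
  σ(X2,X4) = 0.050 × 0.895 × 1.095 = 0.0490
  σ(X3,X4) = 0.285 × 1.021 × 1.095 = 0.3186
σ²_T = Σσ²ᵢ + 2·Σσ_ij = 4.8354 + 2 × 1.0701 = 6.9756
α = (4/3)·(1 − 4.8354/6.9756) = 0.409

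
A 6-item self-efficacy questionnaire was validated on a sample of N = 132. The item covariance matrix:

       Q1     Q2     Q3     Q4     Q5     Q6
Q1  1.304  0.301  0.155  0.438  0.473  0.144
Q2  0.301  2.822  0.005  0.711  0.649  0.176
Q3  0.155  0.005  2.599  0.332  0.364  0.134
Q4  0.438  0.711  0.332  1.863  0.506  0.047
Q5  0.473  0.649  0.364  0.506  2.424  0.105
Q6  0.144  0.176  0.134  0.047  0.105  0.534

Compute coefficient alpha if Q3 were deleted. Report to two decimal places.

α = 0.55

Remaining items: Q1, Q2, Q4, Q5, Q6 (k = 5).
Σσᵢ² = 1.304 + 2.822 + 1.863 + 2.424 + 0.534 = 8.947
Var(T) = 8.947 + 2 × 3.550 = 16.047
α (item deleted) = (5/4)·(1 − 8.947/16.047) = 0.55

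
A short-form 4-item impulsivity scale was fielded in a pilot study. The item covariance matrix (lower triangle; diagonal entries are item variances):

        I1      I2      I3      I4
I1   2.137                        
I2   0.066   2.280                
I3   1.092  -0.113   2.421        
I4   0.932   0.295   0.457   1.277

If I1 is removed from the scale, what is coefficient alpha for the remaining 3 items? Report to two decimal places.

Remaining items: I2, I3, I4 (k = 3).
sum of item variances = 2.280 + 2.421 + 1.277 = 5.978
σ²_total = 5.978 + 2 × 0.639 = 7.256
α (item deleted) = (3/2)·(1 − 5.978/7.256) = 0.26

coefficient alpha = 0.26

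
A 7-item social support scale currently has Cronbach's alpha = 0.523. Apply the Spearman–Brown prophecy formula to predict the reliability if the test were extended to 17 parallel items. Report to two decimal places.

predicted reliability = 0.73

Length factor m = 17/7 = 2.4286
α' = m·α / (1 + (m−1)·α)
   = 17/7 × 0.523 / (1 + (17/7 − 1) × 0.523)
   = 1.2701 / 1.7471 = 0.73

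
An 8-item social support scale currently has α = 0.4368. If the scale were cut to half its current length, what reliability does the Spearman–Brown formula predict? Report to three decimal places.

predicted reliability = 0.279

Length factor m = 1/2
α' = m·α / (1 − (1−m)·α)
   = 1/2 × 0.4368 / (1 − (1 − 1/2) × 0.4368)
   = 0.2184 / 0.7816 = 0.279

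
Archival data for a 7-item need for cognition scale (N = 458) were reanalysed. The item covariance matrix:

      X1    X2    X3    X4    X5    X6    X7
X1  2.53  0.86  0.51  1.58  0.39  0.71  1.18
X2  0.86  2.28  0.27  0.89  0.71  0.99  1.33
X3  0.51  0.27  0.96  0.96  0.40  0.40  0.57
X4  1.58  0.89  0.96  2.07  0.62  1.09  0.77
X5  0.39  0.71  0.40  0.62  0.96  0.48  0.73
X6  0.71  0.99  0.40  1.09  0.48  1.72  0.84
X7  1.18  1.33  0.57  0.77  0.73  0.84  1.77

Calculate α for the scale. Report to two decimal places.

Σσ²ᵢ = 2.53 + 2.28 + 0.96 + 2.07 + 0.96 + 1.72 + 1.77 = 12.29
Σ_{i<j} σ_ij = 16.28
σ²_total = 12.29 + 2 × 16.28 = 44.85
α = (k/(k−1))·(1 − Σσ²ᵢ/σ²_total) = (7/6)·(1 − 12.29/44.85) = 0.85

α = 0.85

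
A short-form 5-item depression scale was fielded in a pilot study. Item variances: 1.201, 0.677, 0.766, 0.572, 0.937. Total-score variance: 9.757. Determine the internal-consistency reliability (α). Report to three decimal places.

α = 0.718

ΣVar(i) = 1.201 + 0.677 + 0.766 + 0.572 + 0.937 = 4.153
α = (k/(k−1))·(1 − ΣVar(i)/σ²_total) = (5/4)·(1 − 4.153/9.757) = 0.718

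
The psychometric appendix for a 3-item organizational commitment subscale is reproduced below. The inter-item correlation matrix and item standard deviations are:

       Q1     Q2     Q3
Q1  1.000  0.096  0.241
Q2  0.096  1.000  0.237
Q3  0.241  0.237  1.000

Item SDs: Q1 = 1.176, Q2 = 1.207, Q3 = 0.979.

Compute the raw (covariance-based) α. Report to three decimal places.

Σσ²ᵢ = 1.176² + 1.207² + 0.979² = 3.7983
Covariances σ_ij = r_ij · s_i · s_j:
  σ(Q1,Q2) = 0.096 × 1.176 × 1.207 = 0.1363
  σ(Q1,Q3) = 0.241 × 1.176 × 0.979 = 0.2775
  σ(Q2,Q3) = 0.237 × 1.207 × 0.979 = 0.2801
σ²_T = Σσ²ᵢ + 2·Σσ_ij = 3.7983 + 2 × 0.6939 = 5.1861
α = (3/2)·(1 − 3.7983/5.1861) = 0.401

α = 0.401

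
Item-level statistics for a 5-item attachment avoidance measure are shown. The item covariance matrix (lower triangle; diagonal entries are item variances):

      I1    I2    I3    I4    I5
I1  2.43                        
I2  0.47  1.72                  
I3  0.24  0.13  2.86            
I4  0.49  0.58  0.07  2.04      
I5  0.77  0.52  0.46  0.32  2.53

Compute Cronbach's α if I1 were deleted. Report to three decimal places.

Remaining items: I2, I3, I4, I5 (k = 4).
ΣVar(i) = 1.72 + 2.86 + 2.04 + 2.53 = 9.15
total variance = 9.15 + 2 × 2.08 = 13.31
α (item deleted) = (4/3)·(1 − 9.15/13.31) = 0.417

α = 0.417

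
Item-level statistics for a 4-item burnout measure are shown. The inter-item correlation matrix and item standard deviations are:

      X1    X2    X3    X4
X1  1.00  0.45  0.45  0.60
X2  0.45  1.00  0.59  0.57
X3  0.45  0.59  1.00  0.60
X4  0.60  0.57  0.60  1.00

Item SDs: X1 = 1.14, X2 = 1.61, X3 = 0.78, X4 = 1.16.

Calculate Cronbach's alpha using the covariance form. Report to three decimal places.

α = 0.799

Σσ²ᵢ = 1.14² + 1.61² + 0.78² + 1.16² = 5.8457
Covariances σ_ij = r_ij · s_i · s_j:
  σ(X1,X2) = 0.45 × 1.14 × 1.61 = 0.8259
  σ(X1,X3) = 0.45 × 1.14 × 0.78 = 0.4001
  σ(X1,X4) = 0.60 × 1.14 × 1.16 = 0.7934
  σ(X2,X3) = 0.59 × 1.61 × 0.78 = 0.7409
  σ(X2,X4) = 0.57 × 1.61 × 1.16 = 1.0645
  σ(X3,X4) = 0.60 × 0.78 × 1.16 = 0.5429
σ²_T = Σσ²ᵢ + 2·Σσ_ij = 5.8457 + 2 × 4.3677 = 14.5811
α = (4/3)·(1 − 5.8457/14.5811) = 0.799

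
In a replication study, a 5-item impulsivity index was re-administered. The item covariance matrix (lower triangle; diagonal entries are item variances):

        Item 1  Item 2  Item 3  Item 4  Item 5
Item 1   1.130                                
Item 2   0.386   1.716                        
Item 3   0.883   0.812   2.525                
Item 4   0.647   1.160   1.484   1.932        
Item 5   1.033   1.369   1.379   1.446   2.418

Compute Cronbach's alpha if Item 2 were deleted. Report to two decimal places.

Remaining items: Item 1, Item 3, Item 4, Item 5 (k = 4).
Σσᵢ² = 1.130 + 2.525 + 1.932 + 2.418 = 8.005
total variance = 8.005 + 2 × 6.872 = 21.749
α (item deleted) = (4/3)·(1 − 8.005/21.749) = 0.84

α = 0.84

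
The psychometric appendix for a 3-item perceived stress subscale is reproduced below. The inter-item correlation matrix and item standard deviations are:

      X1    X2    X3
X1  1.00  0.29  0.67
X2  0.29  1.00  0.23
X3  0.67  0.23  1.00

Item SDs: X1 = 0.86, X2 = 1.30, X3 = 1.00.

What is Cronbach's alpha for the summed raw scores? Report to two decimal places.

Σσ²ᵢ = 0.86² + 1.30² + 1.00² = 3.4296
Covariances σ_ij = r_ij · s_i · s_j:
  σ(X1,X2) = 0.29 × 0.86 × 1.30 = 0.3242
  σ(X1,X3) = 0.67 × 0.86 × 1.00 = 0.5762
  σ(X2,X3) = 0.23 × 1.30 × 1.00 = 0.2990
σ²_T = Σσ²ᵢ + 2·Σσ_ij = 3.4296 + 2 × 1.1994 = 5.8284
α = (3/2)·(1 − 3.4296/5.8284) = 0.62

Cronbach's alpha = 0.62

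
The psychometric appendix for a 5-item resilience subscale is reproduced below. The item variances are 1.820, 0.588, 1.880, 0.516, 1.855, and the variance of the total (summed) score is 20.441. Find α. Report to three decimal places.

Σσᵢ² = 1.820 + 0.588 + 1.880 + 0.516 + 1.855 = 6.659
α = (k/(k−1))·(1 − Σσᵢ²/Var(T)) = (5/4)·(1 − 6.659/20.441) = 0.843

α = 0.843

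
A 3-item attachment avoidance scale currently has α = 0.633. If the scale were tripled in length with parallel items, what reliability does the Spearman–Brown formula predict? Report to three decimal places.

predicted reliability = 0.838

Length factor m = 3
α' = m·α / (1 + (m−1)·α)
   = 3 × 0.633 / (1 + (3 − 1) × 0.633)
   = 1.8990 / 2.2660 = 0.838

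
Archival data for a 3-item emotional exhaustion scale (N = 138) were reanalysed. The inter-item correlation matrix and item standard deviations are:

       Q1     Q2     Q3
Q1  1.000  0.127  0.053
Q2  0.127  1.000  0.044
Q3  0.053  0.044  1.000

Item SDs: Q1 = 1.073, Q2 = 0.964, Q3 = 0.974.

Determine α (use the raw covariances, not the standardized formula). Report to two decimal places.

Σσ²ᵢ = 1.073² + 0.964² + 0.974² = 3.0293
Covariances σ_ij = r_ij · s_i · s_j:
  σ(Q1,Q2) = 0.127 × 1.073 × 0.964 = 0.1314
  σ(Q1,Q3) = 0.053 × 1.073 × 0.974 = 0.0554
  σ(Q2,Q3) = 0.044 × 0.964 × 0.974 = 0.0413
σ²_T = Σσ²ᵢ + 2·Σσ_ij = 3.0293 + 2 × 0.2281 = 3.4855
α = (3/2)·(1 − 3.0293/3.4855) = 0.20

α = 0.20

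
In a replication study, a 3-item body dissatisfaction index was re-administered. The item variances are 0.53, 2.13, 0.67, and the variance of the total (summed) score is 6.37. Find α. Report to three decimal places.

α = 0.716

ΣVar(i) = 0.53 + 2.13 + 0.67 = 3.33
α = (k/(k−1))·(1 − ΣVar(i)/Var(T)) = (3/2)·(1 − 3.33/6.37) = 0.716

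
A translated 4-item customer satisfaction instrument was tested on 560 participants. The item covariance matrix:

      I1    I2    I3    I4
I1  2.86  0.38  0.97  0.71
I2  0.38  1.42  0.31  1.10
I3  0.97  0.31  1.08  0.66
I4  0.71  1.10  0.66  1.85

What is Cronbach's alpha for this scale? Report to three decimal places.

α = 0.712

Σσᵢ² = 2.86 + 1.42 + 1.08 + 1.85 = 7.21
Σ_{i<j} σ_ij = 4.13
total variance = 7.21 + 2 × 4.13 = 15.47
α = (k/(k−1))·(1 − Σσᵢ²/total variance) = (4/3)·(1 − 7.21/15.47) = 0.712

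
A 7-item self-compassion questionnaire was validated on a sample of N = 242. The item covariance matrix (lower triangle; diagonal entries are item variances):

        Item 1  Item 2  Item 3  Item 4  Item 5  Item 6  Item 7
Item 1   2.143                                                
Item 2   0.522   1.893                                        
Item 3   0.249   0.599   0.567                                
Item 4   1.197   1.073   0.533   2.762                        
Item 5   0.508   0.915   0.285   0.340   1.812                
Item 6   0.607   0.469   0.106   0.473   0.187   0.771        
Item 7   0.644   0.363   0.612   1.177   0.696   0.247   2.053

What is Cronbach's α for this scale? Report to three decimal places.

sum of item variances = 2.143 + 1.893 + 0.567 + 2.762 + 1.812 + 0.771 + 2.053 = 12.001
Sum of the distinct covariances = 11.802
σ²_total = 12.001 + 2 × 11.802 = 35.605
α = (k/(k−1))·(1 − sum of item variances/σ²_total) = (7/6)·(1 − 12.001/35.605) = 0.773

α = 0.773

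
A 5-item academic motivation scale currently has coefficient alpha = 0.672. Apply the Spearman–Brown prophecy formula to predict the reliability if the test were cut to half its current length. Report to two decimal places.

predicted reliability = 0.51

Length factor m = 1/2
α' = m·α / (1 − (1−m)·α)
   = 1/2 × 0.672 / (1 − (1 − 1/2) × 0.672)
   = 0.3360 / 0.6640 = 0.51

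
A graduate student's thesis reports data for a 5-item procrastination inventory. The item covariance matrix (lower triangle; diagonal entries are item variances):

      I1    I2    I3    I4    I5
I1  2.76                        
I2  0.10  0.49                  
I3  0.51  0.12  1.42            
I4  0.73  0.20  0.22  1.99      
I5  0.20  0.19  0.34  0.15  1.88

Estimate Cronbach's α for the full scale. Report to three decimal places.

Cronbach's α = 0.491

Σσᵢ² = 2.76 + 0.49 + 1.42 + 1.99 + 1.88 = 8.54
Σ_{i<j} σ_ij = 2.76
Var(T) = 8.54 + 2 × 2.76 = 14.06
α = (k/(k−1))·(1 − Σσᵢ²/Var(T)) = (5/4)·(1 − 8.54/14.06) = 0.491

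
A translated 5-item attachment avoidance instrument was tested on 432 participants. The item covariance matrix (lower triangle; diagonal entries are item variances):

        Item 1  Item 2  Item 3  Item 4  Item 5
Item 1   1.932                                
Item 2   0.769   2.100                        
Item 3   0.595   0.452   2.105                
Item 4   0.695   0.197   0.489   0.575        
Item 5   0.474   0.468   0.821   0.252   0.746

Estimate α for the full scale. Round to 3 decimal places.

ΣVar(i) = 1.932 + 2.100 + 2.105 + 0.575 + 0.746 = 7.458
Sum of the distinct covariances = 5.212
Var(T) = 7.458 + 2 × 5.212 = 17.882
α = (k/(k−1))·(1 − ΣVar(i)/Var(T)) = (5/4)·(1 − 7.458/17.882) = 0.729

α = 0.729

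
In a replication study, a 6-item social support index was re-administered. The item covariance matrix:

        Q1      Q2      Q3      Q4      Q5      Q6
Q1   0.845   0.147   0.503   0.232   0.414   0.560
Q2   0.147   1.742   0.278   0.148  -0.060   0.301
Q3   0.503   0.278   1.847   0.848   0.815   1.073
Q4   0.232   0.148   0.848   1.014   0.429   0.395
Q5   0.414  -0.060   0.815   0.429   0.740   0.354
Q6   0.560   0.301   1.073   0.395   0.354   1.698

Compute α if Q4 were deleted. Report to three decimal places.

α = 0.701

Remaining items: Q1, Q2, Q3, Q5, Q6 (k = 5).
Σσ²ᵢ = 0.845 + 1.742 + 1.847 + 0.740 + 1.698 = 6.872
total variance = 6.872 + 2 × 4.385 = 15.642
α (item deleted) = (5/4)·(1 − 6.872/15.642) = 0.701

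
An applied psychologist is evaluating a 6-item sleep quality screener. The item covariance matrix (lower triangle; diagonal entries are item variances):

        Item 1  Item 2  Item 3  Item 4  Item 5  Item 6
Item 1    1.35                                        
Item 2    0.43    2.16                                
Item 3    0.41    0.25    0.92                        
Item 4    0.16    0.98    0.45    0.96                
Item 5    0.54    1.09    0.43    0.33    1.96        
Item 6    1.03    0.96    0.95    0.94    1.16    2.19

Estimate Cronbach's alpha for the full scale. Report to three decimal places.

α = 0.815

sum of item variances = 1.35 + 2.16 + 0.92 + 0.96 + 1.96 + 2.19 = 9.54
Sum of off-diagonal covariances = 10.11
σ²_T = 9.54 + 2 × 10.11 = 29.76
α = (k/(k−1))·(1 − sum of item variances/σ²_T) = (6/5)·(1 − 9.54/29.76) = 0.815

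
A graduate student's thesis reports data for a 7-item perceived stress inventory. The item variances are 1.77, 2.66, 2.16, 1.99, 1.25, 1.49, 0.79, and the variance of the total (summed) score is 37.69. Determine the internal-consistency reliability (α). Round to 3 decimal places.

α = 0.792

sum of item variances = 1.77 + 2.66 + 2.16 + 1.99 + 1.25 + 1.49 + 0.79 = 12.11
α = (k/(k−1))·(1 − sum of item variances/σ²_T) = (7/6)·(1 − 12.11/37.69) = 0.792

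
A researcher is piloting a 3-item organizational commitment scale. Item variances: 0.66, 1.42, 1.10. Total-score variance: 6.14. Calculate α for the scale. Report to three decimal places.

Σσᵢ² = 0.66 + 1.42 + 1.10 = 3.18
α = (k/(k−1))·(1 − Σσᵢ²/σ²_total) = (3/2)·(1 − 3.18/6.14) = 0.723

α = 0.723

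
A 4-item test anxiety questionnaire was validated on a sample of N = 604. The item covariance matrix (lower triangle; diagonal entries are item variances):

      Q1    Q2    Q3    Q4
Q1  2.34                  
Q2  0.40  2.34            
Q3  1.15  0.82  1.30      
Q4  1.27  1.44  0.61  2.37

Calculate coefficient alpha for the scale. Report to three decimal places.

ΣVar(i) = 2.34 + 2.34 + 1.30 + 2.37 = 8.35
Sum of off-diagonal covariances = 5.69
σ²_T = 8.35 + 2 × 5.69 = 19.73
α = (k/(k−1))·(1 − ΣVar(i)/σ²_T) = (4/3)·(1 − 8.35/19.73) = 0.769

α = 0.769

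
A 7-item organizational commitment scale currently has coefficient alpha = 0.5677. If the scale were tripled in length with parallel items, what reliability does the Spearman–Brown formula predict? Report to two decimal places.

Length factor m = 3
α' = m·α / (1 + (m−1)·α)
   = 3 × 0.5677 / (1 + (3 − 1) × 0.5677)
   = 1.7031 / 2.1354 = 0.80

predicted reliability = 0.80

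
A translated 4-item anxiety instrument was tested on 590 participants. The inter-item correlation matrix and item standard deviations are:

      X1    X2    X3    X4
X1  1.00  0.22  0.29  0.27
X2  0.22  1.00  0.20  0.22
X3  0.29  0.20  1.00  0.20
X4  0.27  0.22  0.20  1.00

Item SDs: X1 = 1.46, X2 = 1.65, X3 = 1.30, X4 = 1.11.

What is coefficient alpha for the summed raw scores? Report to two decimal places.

Σσ²ᵢ = 1.46² + 1.65² + 1.30² + 1.11² = 7.7762
Covariances σ_ij = r_ij · s_i · s_j:
  σ(X1,X2) = 0.22 × 1.46 × 1.65 = 0.5300
  σ(X1,X3) = 0.29 × 1.46 × 1.30 = 0.5504
  σ(X1,X4) = 0.27 × 1.46 × 1.11 = 0.4376
  σ(X2,X3) = 0.20 × 1.65 × 1.30 = 0.4290
  σ(X2,X4) = 0.22 × 1.65 × 1.11 = 0.4029
  σ(X3,X4) = 0.20 × 1.30 × 1.11 = 0.2886
σ²_T = Σσ²ᵢ + 2·Σσ_ij = 7.7762 + 2 × 2.6385 = 13.0532
α = (4/3)·(1 − 7.7762/13.0532) = 0.54

α = 0.54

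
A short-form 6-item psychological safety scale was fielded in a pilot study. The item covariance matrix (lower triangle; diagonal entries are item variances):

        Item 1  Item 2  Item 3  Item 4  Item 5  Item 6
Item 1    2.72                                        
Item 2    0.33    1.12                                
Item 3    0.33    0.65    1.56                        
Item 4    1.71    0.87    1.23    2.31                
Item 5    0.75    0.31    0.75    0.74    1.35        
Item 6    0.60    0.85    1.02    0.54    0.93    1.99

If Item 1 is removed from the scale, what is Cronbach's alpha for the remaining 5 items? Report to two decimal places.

Remaining items: Item 2, Item 3, Item 4, Item 5, Item 6 (k = 5).
Σσᵢ² = 1.12 + 1.56 + 2.31 + 1.35 + 1.99 = 8.33
σ²_T = 8.33 + 2 × 7.89 = 24.11
α (item deleted) = (5/4)·(1 − 8.33/24.11) = 0.82

Cronbach's alpha = 0.82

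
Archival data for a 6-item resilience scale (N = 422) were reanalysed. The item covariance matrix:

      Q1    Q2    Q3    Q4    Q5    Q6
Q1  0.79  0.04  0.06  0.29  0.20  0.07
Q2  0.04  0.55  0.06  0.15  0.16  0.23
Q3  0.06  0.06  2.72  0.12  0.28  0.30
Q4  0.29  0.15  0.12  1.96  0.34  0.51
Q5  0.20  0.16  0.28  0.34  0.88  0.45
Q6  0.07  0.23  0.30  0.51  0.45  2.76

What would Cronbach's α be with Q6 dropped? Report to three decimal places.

Cronbach's α = 0.413

Remaining items: Q1, Q2, Q3, Q4, Q5 (k = 5).
sum of item variances = 0.79 + 0.55 + 2.72 + 1.96 + 0.88 = 6.90
Var(T) = 6.90 + 2 × 1.70 = 10.30
α (item deleted) = (5/4)·(1 − 6.90/10.30) = 0.413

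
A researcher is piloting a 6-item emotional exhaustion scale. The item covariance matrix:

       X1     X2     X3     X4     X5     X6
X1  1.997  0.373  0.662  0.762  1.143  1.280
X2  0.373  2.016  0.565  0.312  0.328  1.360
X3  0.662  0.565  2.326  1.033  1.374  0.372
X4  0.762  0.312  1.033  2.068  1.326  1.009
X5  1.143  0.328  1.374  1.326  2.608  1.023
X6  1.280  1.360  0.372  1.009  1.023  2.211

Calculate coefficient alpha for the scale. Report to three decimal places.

Σσᵢ² = 1.997 + 2.016 + 2.326 + 2.068 + 2.608 + 2.211 = 13.226
Sum of off-diagonal covariances = 12.922
σ²_total = 13.226 + 2 × 12.922 = 39.070
α = (k/(k−1))·(1 − Σσᵢ²/σ²_total) = (6/5)·(1 − 13.226/39.070) = 0.794

α = 0.794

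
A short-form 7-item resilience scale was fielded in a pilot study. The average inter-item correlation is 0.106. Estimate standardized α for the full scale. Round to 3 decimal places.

standardized α = 0.454

Standardized α = k·r̄ / (1 + (k−1)·r̄) = 7 × 0.106 / (1 + 6 × 0.106)
  = 0.7420 / 1.6360 = 0.454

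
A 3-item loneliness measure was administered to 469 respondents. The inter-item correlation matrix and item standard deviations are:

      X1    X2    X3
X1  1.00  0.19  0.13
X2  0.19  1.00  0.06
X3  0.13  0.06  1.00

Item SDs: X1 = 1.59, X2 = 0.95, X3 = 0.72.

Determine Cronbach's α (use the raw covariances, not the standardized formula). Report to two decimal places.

Cronbach's α = 0.29

Σσ²ᵢ = 1.59² + 0.95² + 0.72² = 3.9490
Covariances σ_ij = r_ij · s_i · s_j:
  σ(X1,X2) = 0.19 × 1.59 × 0.95 = 0.2870
  σ(X1,X3) = 0.13 × 1.59 × 0.72 = 0.1488
  σ(X2,X3) = 0.06 × 0.95 × 0.72 = 0.0410
σ²_T = Σσ²ᵢ + 2·Σσ_ij = 3.9490 + 2 × 0.4768 = 4.9026
α = (3/2)·(1 − 3.9490/4.9026) = 0.29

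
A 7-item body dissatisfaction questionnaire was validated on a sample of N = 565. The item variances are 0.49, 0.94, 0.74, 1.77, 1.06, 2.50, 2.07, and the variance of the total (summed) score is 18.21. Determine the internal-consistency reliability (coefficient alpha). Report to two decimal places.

coefficient alpha = 0.55

Σσᵢ² = 0.49 + 0.94 + 0.74 + 1.77 + 1.06 + 2.50 + 2.07 = 9.57
α = (k/(k−1))·(1 − Σσᵢ²/Var(T)) = (7/6)·(1 − 9.57/18.21) = 0.55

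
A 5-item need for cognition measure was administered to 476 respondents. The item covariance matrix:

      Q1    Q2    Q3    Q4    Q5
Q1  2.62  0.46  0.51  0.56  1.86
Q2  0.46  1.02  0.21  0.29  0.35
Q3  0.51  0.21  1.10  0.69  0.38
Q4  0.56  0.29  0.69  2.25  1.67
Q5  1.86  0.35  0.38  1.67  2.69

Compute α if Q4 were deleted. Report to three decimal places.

α = 0.672

Remaining items: Q1, Q2, Q3, Q5 (k = 4).
sum of item variances = 2.62 + 1.02 + 1.10 + 2.69 = 7.43
σ²_total = 7.43 + 2 × 3.77 = 14.97
α (item deleted) = (4/3)·(1 − 7.43/14.97) = 0.672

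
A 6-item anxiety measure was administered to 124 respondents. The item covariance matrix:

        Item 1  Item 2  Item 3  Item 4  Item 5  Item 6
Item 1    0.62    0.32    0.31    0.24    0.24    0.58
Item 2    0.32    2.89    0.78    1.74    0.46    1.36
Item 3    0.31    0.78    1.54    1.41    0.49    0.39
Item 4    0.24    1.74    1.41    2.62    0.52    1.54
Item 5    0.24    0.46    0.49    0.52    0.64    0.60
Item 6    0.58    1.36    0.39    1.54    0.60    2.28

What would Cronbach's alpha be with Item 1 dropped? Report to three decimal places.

α = 0.813

Remaining items: Item 2, Item 3, Item 4, Item 5, Item 6 (k = 5).
Σσᵢ² = 2.89 + 1.54 + 2.62 + 0.64 + 2.28 = 9.97
σ²_total = 9.97 + 2 × 9.29 = 28.55
α (item deleted) = (5/4)·(1 − 9.97/28.55) = 0.813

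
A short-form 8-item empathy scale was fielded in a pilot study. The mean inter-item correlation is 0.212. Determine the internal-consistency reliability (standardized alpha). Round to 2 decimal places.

α = 0.68

Standardized α = k·r̄ / (1 + (k−1)·r̄) = 8 × 0.212 / (1 + 7 × 0.212)
  = 1.6960 / 2.4840 = 0.68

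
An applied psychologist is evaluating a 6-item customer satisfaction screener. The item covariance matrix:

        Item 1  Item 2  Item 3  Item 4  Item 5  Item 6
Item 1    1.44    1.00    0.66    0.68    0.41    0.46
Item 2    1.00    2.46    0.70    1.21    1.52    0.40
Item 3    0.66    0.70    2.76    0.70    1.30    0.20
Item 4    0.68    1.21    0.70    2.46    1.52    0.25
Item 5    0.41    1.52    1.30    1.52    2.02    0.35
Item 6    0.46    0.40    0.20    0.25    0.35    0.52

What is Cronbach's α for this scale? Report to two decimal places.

Cronbach's α = 0.79

Σσᵢ² = 1.44 + 2.46 + 2.76 + 2.46 + 2.02 + 0.52 = 11.66
Sum of off-diagonal covariances = 11.36
σ²_total = 11.66 + 2 × 11.36 = 34.38
α = (k/(k−1))·(1 − Σσᵢ²/σ²_total) = (6/5)·(1 − 11.66/34.38) = 0.79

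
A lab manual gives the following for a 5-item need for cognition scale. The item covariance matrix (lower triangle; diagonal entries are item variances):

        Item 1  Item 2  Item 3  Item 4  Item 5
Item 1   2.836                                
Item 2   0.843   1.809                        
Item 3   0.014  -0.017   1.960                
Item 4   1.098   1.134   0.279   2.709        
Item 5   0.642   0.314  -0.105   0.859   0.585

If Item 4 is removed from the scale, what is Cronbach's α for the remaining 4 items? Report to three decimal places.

Remaining items: Item 1, Item 2, Item 3, Item 5 (k = 4).
Σσ²ᵢ = 2.836 + 1.809 + 1.960 + 0.585 = 7.190
total variance = 7.190 + 2 × 1.691 = 10.572
α (item deleted) = (4/3)·(1 − 7.190/10.572) = 0.427

α = 0.427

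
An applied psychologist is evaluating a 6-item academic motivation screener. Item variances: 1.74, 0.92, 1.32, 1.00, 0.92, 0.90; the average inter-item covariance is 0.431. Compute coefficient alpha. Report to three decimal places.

coefficient alpha = 0.786

Σσ²ᵢ = 1.74 + 0.92 + 1.32 + 1.00 + 0.92 + 0.90 = 6.80
Sum of the 15 distinct covariances = 15 × 0.431 = 6.465
Var(T) = Σσ²ᵢ + 2·Σcov = 6.80 + 2 × 6.465 = 19.730
α = (6/5)·(1 − 6.80/19.730) = 0.786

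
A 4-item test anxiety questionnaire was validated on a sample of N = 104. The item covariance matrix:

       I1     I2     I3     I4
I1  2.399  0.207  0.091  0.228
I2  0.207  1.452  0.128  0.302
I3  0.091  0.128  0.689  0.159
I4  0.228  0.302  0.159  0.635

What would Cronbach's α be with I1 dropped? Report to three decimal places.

Cronbach's α = 0.447

Remaining items: I2, I3, I4 (k = 3).
ΣVar(i) = 1.452 + 0.689 + 0.635 = 2.776
Var(T) = 2.776 + 2 × 0.589 = 3.954
α (item deleted) = (3/2)·(1 − 2.776/3.954) = 0.447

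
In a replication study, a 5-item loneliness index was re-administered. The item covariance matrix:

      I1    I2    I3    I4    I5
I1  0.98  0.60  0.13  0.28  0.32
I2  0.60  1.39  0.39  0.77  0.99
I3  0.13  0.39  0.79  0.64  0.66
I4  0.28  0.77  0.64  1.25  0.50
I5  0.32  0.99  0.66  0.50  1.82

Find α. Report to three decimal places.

Σσᵢ² = 0.98 + 1.39 + 0.79 + 1.25 + 1.82 = 6.23
Σ_{i<j} σ_ij = 5.28
σ²_total = 6.23 + 2 × 5.28 = 16.79
α = (k/(k−1))·(1 − Σσᵢ²/σ²_total) = (5/4)·(1 − 6.23/16.79) = 0.786

α = 0.786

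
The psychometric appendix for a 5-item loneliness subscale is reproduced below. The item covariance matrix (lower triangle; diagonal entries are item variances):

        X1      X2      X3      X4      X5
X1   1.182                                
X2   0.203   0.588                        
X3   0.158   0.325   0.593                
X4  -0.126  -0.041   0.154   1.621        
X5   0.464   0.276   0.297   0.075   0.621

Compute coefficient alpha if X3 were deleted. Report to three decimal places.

Remaining items: X1, X2, X4, X5 (k = 4).
Σσ²ᵢ = 1.182 + 0.588 + 1.621 + 0.621 = 4.012
σ²_T = 4.012 + 2 × 0.851 = 5.714
α (item deleted) = (4/3)·(1 − 4.012/5.714) = 0.397

α = 0.397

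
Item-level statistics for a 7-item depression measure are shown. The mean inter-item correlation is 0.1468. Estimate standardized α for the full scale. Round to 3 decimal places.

Standardized α = k·r̄ / (1 + (k−1)·r̄) = 7 × 0.1468 / (1 + 6 × 0.1468)
  = 1.0276 / 1.8808 = 0.546

standardized α = 0.546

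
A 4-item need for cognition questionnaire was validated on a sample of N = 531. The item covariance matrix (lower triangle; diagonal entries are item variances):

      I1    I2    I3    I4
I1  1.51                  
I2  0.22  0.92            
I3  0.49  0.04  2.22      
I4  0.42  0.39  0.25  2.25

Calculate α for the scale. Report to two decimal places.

Σσ²ᵢ = 1.51 + 0.92 + 2.22 + 2.25 = 6.90
Σ_{i<j} σ_ij = 1.81
σ²_T = 6.90 + 2 × 1.81 = 10.52
α = (k/(k−1))·(1 − Σσ²ᵢ/σ²_T) = (4/3)·(1 − 6.90/10.52) = 0.46

α = 0.46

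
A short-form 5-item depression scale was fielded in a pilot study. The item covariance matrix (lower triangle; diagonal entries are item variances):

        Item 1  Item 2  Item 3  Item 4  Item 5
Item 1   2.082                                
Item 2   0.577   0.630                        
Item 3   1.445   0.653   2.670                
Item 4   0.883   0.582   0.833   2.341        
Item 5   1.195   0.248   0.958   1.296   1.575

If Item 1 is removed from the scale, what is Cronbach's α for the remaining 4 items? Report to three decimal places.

α = 0.745

Remaining items: Item 2, Item 3, Item 4, Item 5 (k = 4).
sum of item variances = 0.630 + 2.670 + 2.341 + 1.575 = 7.216
σ²_T = 7.216 + 2 × 4.570 = 16.356
α (item deleted) = (4/3)·(1 − 7.216/16.356) = 0.745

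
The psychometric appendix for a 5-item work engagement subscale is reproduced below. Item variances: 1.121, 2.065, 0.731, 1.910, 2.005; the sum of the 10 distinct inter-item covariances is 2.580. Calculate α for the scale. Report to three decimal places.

α = 0.496

Σσ²ᵢ = 1.121 + 2.065 + 0.731 + 1.910 + 2.005 = 7.832
Sum of distinct covariances = 2.580
Var(T) = Σσ²ᵢ + 2·Σcov = 7.832 + 2 × 2.580 = 12.992
α = (5/4)·(1 − 7.832/12.992) = 0.496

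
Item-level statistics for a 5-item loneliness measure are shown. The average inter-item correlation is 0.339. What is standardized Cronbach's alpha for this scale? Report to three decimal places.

α = 0.719

Standardized α = k·r̄ / (1 + (k−1)·r̄) = 5 × 0.339 / (1 + 4 × 0.339)
  = 1.6950 / 2.3560 = 0.719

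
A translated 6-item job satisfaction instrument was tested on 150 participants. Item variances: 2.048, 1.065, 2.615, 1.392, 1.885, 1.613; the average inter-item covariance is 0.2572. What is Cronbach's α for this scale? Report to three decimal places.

α = 0.505

Σσ²ᵢ = 2.048 + 1.065 + 2.615 + 1.392 + 1.885 + 1.613 = 10.618
Sum of the 15 distinct covariances = 15 × 0.2572 = 3.8580
σ²_total = Σσ²ᵢ + 2·Σcov = 10.618 + 2 × 3.8580 = 18.3340
α = (6/5)·(1 − 10.618/18.3340) = 0.505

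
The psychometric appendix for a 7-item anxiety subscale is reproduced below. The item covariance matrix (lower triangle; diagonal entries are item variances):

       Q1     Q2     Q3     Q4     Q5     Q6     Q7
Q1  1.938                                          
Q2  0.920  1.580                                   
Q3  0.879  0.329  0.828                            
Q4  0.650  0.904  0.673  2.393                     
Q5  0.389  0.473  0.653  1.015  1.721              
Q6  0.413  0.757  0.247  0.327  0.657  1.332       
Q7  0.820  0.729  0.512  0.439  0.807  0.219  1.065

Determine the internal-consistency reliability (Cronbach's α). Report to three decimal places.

α = 0.819

Σσ²ᵢ = 1.938 + 1.580 + 0.828 + 2.393 + 1.721 + 1.332 + 1.065 = 10.857
Sum of the distinct covariances = 12.812
σ²_total = 10.857 + 2 × 12.812 = 36.481
α = (k/(k−1))·(1 − Σσ²ᵢ/σ²_total) = (7/6)·(1 − 10.857/36.481) = 0.819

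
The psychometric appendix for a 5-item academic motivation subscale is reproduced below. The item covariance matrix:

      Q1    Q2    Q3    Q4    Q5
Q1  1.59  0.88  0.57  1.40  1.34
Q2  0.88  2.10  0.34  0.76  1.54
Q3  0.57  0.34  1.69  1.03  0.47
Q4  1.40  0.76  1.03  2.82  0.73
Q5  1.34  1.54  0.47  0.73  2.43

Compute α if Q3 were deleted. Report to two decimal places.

α = 0.80

Remaining items: Q1, Q2, Q4, Q5 (k = 4).
Σσᵢ² = 1.59 + 2.10 + 2.82 + 2.43 = 8.94
σ²_T = 8.94 + 2 × 6.65 = 22.24
α (item deleted) = (4/3)·(1 − 8.94/22.24) = 0.80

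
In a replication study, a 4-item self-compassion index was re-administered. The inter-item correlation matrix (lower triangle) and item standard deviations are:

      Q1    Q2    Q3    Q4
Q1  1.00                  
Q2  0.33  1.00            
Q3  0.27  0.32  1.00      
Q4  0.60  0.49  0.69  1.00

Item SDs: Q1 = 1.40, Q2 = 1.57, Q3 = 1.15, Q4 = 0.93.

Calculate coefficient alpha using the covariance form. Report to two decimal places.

coefficient alpha = 0.73

Σσ²ᵢ = 1.40² + 1.57² + 1.15² + 0.93² = 6.6123
Covariances σ_ij = r_ij · s_i · s_j:
  σ(Q1,Q2) = 0.33 × 1.40 × 1.57 = 0.7253
  σ(Q1,Q3) = 0.27 × 1.40 × 1.15 = 0.4347
  σ(Q1,Q4) = 0.60 × 1.40 × 0.93 = 0.7812
  σ(Q2,Q3) = 0.32 × 1.57 × 1.15 = 0.5778
  σ(Q2,Q4) = 0.49 × 1.57 × 0.93 = 0.7154
  σ(Q3,Q4) = 0.69 × 1.15 × 0.93 = 0.7380
σ²_T = Σσ²ᵢ + 2·Σσ_ij = 6.6123 + 2 × 3.9724 = 14.5571
α = (4/3)·(1 − 6.6123/14.5571) = 0.73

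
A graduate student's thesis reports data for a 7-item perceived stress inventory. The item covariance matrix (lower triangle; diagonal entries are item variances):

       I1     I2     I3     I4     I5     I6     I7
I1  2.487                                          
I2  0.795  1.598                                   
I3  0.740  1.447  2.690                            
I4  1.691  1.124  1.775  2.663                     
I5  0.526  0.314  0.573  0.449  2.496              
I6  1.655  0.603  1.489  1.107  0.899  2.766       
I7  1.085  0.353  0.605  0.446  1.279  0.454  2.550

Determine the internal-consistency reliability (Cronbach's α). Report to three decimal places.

Cronbach's α = 0.808

Σσᵢ² = 2.487 + 1.598 + 2.690 + 2.663 + 2.496 + 2.766 + 2.550 = 17.250
Σ_{i<j} σ_ij = 19.409
σ²_total = 17.250 + 2 × 19.409 = 56.068
α = (k/(k−1))·(1 − Σσᵢ²/σ²_total) = (7/6)·(1 − 17.250/56.068) = 0.808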